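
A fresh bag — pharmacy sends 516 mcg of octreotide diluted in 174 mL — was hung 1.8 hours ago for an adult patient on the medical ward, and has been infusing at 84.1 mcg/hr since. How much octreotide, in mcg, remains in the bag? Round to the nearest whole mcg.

365 mcg

Concentration = 516 mcg ÷ 174 mL = 2.965517 mcg/mL
Rate = 84.1 mcg/hr ÷ 2.965517 mcg/mL = 28.3593 mL/hr
Volume infused = 28.3593 mL/hr × 1.8 hr = 51.04674 mL
Volume remaining = 174 − 51.04674 = 122.9533 mL
Drug remaining = 122.9533 mL × 2.965517 mcg/mL = 364.62 mcg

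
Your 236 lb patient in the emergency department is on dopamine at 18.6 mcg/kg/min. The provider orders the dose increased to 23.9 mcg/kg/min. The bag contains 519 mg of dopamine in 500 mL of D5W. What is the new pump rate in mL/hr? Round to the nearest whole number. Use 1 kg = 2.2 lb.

148 mL/hr

Weight = 236 lb ÷ 2.2 lb/kg = 107.2727 kg
Dose = 23.9 mcg/kg/min × 107.2727 kg = 2563.818 mcg/min
2563.818 mcg/min × 60 min/hr = 153829.1 mcg/hr
Concentration = 519 mg ÷ 500 mL = 1.038 mg/mL = 1038 mcg/mL
Rate = 153829.1 mcg/hr ÷ 1038 mcg/mL = 148.1976 mL/hr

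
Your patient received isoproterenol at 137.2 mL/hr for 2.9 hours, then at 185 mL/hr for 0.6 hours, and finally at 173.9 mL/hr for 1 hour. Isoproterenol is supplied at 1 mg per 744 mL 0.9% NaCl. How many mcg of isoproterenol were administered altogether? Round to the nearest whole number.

Concentration = 1 mg ÷ 744 mL = 0.001344086 mg/mL
Stage 1: 137.2 mL/hr × 2.9 hr = 397.88 mL → 397.88 mL × 0.001344086 mg/mL = 0.5347849 mg
Stage 2: 185 mL/hr × 0.6 hr = 111 mL → 111 mL × 0.001344086 mg/mL = 0.1491935 mg
Stage 3: 173.9 mL/hr × 1 hr = 173.9 mL → 173.9 mL × 0.001344086 mg/mL = 0.2337366 mg
Total = 0.5347849 + 0.1491935 + 0.2337366 = 0.9177151 mg = 917.7151 mcg

918 mcg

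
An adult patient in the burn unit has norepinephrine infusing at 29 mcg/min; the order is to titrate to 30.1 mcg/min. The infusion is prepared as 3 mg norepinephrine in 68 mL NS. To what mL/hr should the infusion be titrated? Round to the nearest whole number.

30.1 mcg/min × 60 min/hr = 1806 mcg/hr
Concentration = 3 mg ÷ 68 mL = 0.04411765 mg/mL = 44.11765 mcg/mL
Rate = 1806 mcg/hr ÷ 44.11765 mcg/mL = 40.936 mL/hr

41 mL/hr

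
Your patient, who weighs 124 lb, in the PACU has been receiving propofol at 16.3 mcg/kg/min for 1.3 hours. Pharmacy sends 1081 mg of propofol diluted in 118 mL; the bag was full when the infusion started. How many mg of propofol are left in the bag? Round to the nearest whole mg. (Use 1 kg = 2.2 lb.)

1009 mg

Weight = 124 lb ÷ 2.2 lb/kg = 56.36364 kg
Dose = 16.3 mcg/kg/min × 56.36364 kg = 918.7273 mcg/min
918.7273 mcg/min × 60 min/hr = 55123.64 mcg/hr
Concentration = 1081 mg ÷ 118 mL = 9.161017 mg/mL = 9161.017 mcg/mL
Rate = 55123.64 mcg/hr ÷ 9161.017 mcg/mL = 6.017196 mL/hr
Volume infused = 6.017196 mL/hr × 1.3 hr = 7.822355 mL
Volume remaining = 118 − 7.822355 = 110.1776 mL
Drug remaining = 110.1776 mL × 9161.017 mcg/mL = 1009339 mcg = 1009.339 mg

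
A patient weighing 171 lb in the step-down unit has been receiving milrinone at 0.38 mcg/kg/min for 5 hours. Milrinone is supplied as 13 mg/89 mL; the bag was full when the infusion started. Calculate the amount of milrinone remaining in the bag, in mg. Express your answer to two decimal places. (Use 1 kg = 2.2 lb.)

4.14 mg

Weight = 171 lb ÷ 2.2 lb/kg = 77.72727 kg
Dose = 0.38 mcg/kg/min × 77.72727 kg = 29.53636 mcg/min
29.53636 mcg/min × 60 min/hr = 1772.182 mcg/hr
Concentration = 13 mg ÷ 89 mL = 0.1460674 mg/mL = 146.0674 mcg/mL
Rate = 1772.182 mcg/hr ÷ 146.0674 mcg/mL = 12.13263 mL/hr
Volume infused = 12.13263 mL/hr × 5 hr = 60.66315 mL
Volume remaining = 89 − 60.66315 = 28.33685 mL
Drug remaining = 28.33685 mL × 146.0674 mcg/mL = 4139.091 mcg = 4.139091 mg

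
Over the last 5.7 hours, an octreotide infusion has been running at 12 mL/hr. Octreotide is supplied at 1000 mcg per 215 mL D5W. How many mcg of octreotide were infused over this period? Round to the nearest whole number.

318 mcg

Concentration = 1000 mcg ÷ 215 mL = 4.651163 mcg/mL
Drug rate = 12 mL/hr × 4.651163 mcg/mL = 55.81395 mcg/hr
Total = 55.81395 mcg/hr × 5.7 hr = 318.1395 mcg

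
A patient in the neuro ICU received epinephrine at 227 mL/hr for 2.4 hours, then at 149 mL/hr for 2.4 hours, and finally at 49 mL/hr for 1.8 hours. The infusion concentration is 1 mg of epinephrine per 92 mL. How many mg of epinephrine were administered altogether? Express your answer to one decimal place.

Concentration = 1 mg ÷ 92 mL = 0.01086957 mg/mL
Stage 1: 227 mL/hr × 2.4 hr = 544.8 mL → 544.8 mL × 0.01086957 mg/mL = 5.921739 mg
Stage 2: 149 mL/hr × 2.4 hr = 357.6 mL → 357.6 mL × 0.01086957 mg/mL = 3.886957 mg
Stage 3: 49 mL/hr × 1.8 hr = 88.2 mL → 88.2 mL × 0.01086957 mg/mL = 0.9586957 mg
Total = 5.921739 + 3.886957 + 0.9586957 = 10.76739 mg

10.8 mg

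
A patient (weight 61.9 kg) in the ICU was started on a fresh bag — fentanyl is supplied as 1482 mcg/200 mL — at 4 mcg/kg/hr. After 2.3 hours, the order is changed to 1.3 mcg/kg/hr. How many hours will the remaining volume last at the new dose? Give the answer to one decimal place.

11.3 hours

Initial rate:
Dose = 4 mcg/kg/hr × 61.9 kg = 247.6 mcg/hr
Concentration = 1482 mcg ÷ 200 mL = 7.41 mcg/mL
Rate = 247.6 mcg/hr ÷ 7.41 mcg/mL = 33.4143 mL/hr
Volume infused so far = 33.4143 mL/hr × 2.3 hr = 76.8529 mL
Volume remaining = 200 − 76.8529 = 123.1471 mL
New rate:
Dose = 1.3 mcg/kg/hr × 61.9 kg = 80.47 mcg/hr
Rate = 80.47 mcg/hr ÷ 7.41 mcg/mL = 10.85965 mL/hr
Time remaining = 123.1471 mL ÷ 10.85965 mL/hr = 11.33988 hr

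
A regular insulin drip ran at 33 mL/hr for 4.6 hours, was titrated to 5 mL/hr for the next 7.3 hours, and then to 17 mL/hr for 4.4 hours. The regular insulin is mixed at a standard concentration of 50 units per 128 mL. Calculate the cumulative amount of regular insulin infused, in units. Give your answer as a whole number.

103 units

Concentration = 50 units ÷ 128 mL = 0.390625 units/mL
Stage 1: 33 mL/hr × 4.6 hr = 151.8 mL → 151.8 mL × 0.390625 units/mL = 59.29687 units
Stage 2: 5 mL/hr × 7.3 hr = 36.5 mL → 36.5 mL × 0.390625 units/mL = 14.25781 units
Stage 3: 17 mL/hr × 4.4 hr = 74.8 mL → 74.8 mL × 0.390625 units/mL = 29.21875 units
Total = 59.29687 + 14.25781 + 29.21875 = 102.7734 units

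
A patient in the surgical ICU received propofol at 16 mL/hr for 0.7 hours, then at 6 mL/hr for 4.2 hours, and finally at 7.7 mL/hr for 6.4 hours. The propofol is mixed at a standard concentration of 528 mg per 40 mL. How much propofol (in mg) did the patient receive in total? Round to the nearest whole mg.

1131 mg

Concentration = 528 mg ÷ 40 mL = 13.2 mg/mL
Stage 1: 16 mL/hr × 0.7 hr = 11.2 mL → 11.2 mL × 13.2 mg/mL = 147.84 mg
Stage 2: 6 mL/hr × 4.2 hr = 25.2 mL → 25.2 mL × 13.2 mg/mL = 332.64 mg
Stage 3: 7.7 mL/hr × 6.4 hr = 49.28 mL → 49.28 mL × 13.2 mg/mL = 650.496 mg
Total = 147.84 + 332.64 + 650.496 = 1130.976 mg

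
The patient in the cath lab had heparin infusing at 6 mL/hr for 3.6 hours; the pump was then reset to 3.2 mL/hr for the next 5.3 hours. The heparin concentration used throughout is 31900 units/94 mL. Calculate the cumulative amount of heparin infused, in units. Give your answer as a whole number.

13086 units

Concentration = 31900 units ÷ 94 mL = 339.3617 units/mL
Stage 1: 6 mL/hr × 3.6 hr = 21.6 mL → 21.6 mL × 339.3617 units/mL = 7330.213 units
Stage 2: 3.2 mL/hr × 5.3 hr = 16.96 mL → 16.96 mL × 339.3617 units/mL = 5755.574 units
Total = 7330.213 + 5755.574 = 13085.79 units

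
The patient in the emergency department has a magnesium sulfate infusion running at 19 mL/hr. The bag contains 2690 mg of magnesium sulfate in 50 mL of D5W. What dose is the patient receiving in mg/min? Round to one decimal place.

Concentration = 2690 mg ÷ 50 mL = 53.8 mg/mL
Drug rate = 19 mL/hr × 53.8 mg/mL = 1022.2 mg/hr
1022.2 mg/hr ÷ 60 min/hr = 17.03667 mg/min

17.0 mg/min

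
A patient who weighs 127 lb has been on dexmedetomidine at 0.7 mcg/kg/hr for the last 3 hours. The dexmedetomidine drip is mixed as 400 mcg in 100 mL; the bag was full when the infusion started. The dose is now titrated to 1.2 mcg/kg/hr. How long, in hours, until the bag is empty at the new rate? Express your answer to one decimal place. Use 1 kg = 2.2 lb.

Initial rate:
Weight = 127 lb ÷ 2.2 lb/kg = 57.72727 kg
Dose = 0.7 mcg/kg/hr × 57.72727 kg = 40.40909 mcg/hr
Concentration = 400 mcg ÷ 100 mL = 4 mcg/mL
Rate = 40.40909 mcg/hr ÷ 4 mcg/mL = 10.10227 mL/hr
Volume infused so far = 10.10227 mL/hr × 3 hr = 30.30682 mL
Volume remaining = 100 − 30.30682 = 69.69318 mL
New rate:
Dose = 1.2 mcg/kg/hr × 57.72727 kg = 69.27273 mcg/hr
Rate = 69.27273 mcg/hr ÷ 4 mcg/mL = 17.31818 mL/hr
Time remaining = 69.69318 mL ÷ 17.31818 mL/hr = 4.024278 hr

4.0 hours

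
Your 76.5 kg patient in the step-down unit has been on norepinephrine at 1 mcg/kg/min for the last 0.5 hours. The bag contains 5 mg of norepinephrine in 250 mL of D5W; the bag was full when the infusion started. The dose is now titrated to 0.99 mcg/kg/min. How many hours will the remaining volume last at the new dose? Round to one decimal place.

0.6 hours

Initial rate:
Dose = 1 mcg/kg/min × 76.5 kg = 76.5 mcg/min
76.5 mcg/min × 60 min/hr = 4590 mcg/hr
Concentration = 5 mg ÷ 250 mL = 0.02 mg/mL = 20 mcg/mL
Rate = 4590 mcg/hr ÷ 20 mcg/mL = 229.5 mL/hr
Volume infused so far = 229.5 mL/hr × 0.5 hr = 114.75 mL
Volume remaining = 250 − 114.75 = 135.25 mL
New rate:
Dose = 0.99 mcg/kg/min × 76.5 kg = 75.735 mcg/min
75.735 mcg/min × 60 min/hr = 4544.1 mcg/hr
Rate = 4544.1 mcg/hr ÷ 20 mcg/mL = 227.205 mL/hr
Time remaining = 135.25 mL ÷ 227.205 mL/hr = 0.5952774 hr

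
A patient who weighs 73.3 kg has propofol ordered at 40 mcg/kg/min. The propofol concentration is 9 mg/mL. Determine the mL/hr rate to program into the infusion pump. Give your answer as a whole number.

20 mL/hr

Dose = 40 mcg/kg/min × 73.3 kg = 2932 mcg/min
2932 mcg/min × 60 min/hr = 175920 mcg/hr
Concentration = 9 mg/mL = 9000 mcg/mL
Rate = 175920 mcg/hr ÷ 9000 mcg/mL = 19.54667 mL/hr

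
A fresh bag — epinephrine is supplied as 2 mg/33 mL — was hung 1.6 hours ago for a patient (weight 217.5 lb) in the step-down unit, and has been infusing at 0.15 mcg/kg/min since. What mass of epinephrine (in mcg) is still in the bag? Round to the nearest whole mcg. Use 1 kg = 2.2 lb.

576 mcg

Weight = 217.5 lb ÷ 2.2 lb/kg = 98.86364 kg
Dose = 0.15 mcg/kg/min × 98.86364 kg = 14.82955 mcg/min
14.82955 mcg/min × 60 min/hr = 889.7727 mcg/hr
Concentration = 2 mg ÷ 33 mL = 0.06060606 mg/mL = 60.60606 mcg/mL
Rate = 889.7727 mcg/hr ÷ 60.60606 mcg/mL = 14.68125 mL/hr
Volume infused = 14.68125 mL/hr × 1.6 hr = 23.49 mL
Volume remaining = 33 − 23.49 = 9.51 mL
Drug remaining = 9.51 mL × 60.60606 mcg/mL = 576.3636 mcg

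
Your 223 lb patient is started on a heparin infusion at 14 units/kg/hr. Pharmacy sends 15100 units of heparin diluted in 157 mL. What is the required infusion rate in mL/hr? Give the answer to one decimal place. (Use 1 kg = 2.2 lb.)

Weight = 223 lb ÷ 2.2 lb/kg = 101.3636 kg
Dose = 14 units/kg/hr × 101.3636 kg = 1419.091 units/hr
Concentration = 15100 units ÷ 157 mL = 96.17834 units/mL
Rate = 1419.091 units/hr ÷ 96.17834 units/mL = 14.75479 mL/hr

14.8 mL/hr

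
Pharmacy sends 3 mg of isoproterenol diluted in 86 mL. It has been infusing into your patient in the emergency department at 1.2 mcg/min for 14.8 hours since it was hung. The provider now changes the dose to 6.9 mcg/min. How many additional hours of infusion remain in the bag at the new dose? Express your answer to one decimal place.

4.7 hours

Initial rate:
1.2 mcg/min × 60 min/hr = 72 mcg/hr
Concentration = 3 mg ÷ 86 mL = 0.03488372 mg/mL = 34.88372 mcg/mL
Rate = 72 mcg/hr ÷ 34.88372 mcg/mL = 2.064 mL/hr
Volume infused so far = 2.064 mL/hr × 14.8 hr = 30.5472 mL
Volume remaining = 86 − 30.5472 = 55.4528 mL
New rate:
6.9 mcg/min × 60 min/hr = 414 mcg/hr
Rate = 414 mcg/hr ÷ 34.88372 mcg/mL = 11.868 mL/hr
Time remaining = 55.4528 mL ÷ 11.868 mL/hr = 4.672464 hr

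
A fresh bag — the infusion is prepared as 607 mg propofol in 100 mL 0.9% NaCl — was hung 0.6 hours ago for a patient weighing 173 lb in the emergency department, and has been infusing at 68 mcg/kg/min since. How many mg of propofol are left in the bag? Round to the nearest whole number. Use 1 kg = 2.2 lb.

414 mg

Weight = 173 lb ÷ 2.2 lb/kg = 78.63636 kg
Dose = 68 mcg/kg/min × 78.63636 kg = 5347.273 mcg/min
5347.273 mcg/min × 60 min/hr = 320836.4 mcg/hr
Concentration = 607 mg ÷ 100 mL = 6.07 mg/mL = 6070 mcg/mL
Rate = 320836.4 mcg/hr ÷ 6070 mcg/mL = 52.85607 mL/hr
Volume infused = 52.85607 mL/hr × 0.6 hr = 31.71364 mL
Volume remaining = 100 − 31.71364 = 68.28636 mL
Drug remaining = 68.28636 mL × 6070 mcg/mL = 414498.2 mcg = 414.4982 mg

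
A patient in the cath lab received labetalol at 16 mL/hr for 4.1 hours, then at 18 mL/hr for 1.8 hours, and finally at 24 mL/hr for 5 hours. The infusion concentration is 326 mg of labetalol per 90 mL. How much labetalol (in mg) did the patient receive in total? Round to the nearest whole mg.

Concentration = 326 mg ÷ 90 mL = 3.622222 mg/mL
Stage 1: 16 mL/hr × 4.1 hr = 65.6 mL → 65.6 mL × 3.622222 mg/mL = 237.6178 mg
Stage 2: 18 mL/hr × 1.8 hr = 32.4 mL → 32.4 mL × 3.622222 mg/mL = 117.36 mg
Stage 3: 24 mL/hr × 5 hr = 120 mL → 120 mL × 3.622222 mg/mL = 434.6667 mg
Total = 237.6178 + 117.36 + 434.6667 = 789.6444 mg

790 mg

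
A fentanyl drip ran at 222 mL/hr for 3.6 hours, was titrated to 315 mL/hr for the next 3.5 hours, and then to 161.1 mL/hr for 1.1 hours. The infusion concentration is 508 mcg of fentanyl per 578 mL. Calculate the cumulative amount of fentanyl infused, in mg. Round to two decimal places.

Concentration = 508 mcg ÷ 578 mL = 0.8788927 mcg/mL
Stage 1: 222 mL/hr × 3.6 hr = 799.2 mL → 799.2 mL × 0.8788927 mcg/mL = 702.4111 mcg
Stage 2: 315 mL/hr × 3.5 hr = 1102.5 mL → 1102.5 mL × 0.8788927 mcg/mL = 968.9792 mcg
Stage 3: 161.1 mL/hr × 1.1 hr = 177.21 mL → 177.21 mL × 0.8788927 mcg/mL = 155.7486 mcg
Total = 702.4111 + 968.9792 + 155.7486 = 1827.139 mcg = 1.827139 mg

1.83 mg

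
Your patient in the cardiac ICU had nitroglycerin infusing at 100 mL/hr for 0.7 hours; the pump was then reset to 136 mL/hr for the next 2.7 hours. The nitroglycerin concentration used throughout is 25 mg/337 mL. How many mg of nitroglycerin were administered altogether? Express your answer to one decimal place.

32.4 mg

Concentration = 25 mg ÷ 337 mL = 0.07418398 mg/mL
Stage 1: 100 mL/hr × 0.7 hr = 70 mL → 70 mL × 0.07418398 mg/mL = 5.192878 mg
Stage 2: 136 mL/hr × 2.7 hr = 367.2 mL → 367.2 mL × 0.07418398 mg/mL = 27.24036 mg
Total = 5.192878 + 27.24036 = 32.43323 mg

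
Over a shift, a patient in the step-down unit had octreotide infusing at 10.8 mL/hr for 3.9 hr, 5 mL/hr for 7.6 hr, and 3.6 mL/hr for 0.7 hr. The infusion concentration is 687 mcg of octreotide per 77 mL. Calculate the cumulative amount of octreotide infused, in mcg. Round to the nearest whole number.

737 mcg

Concentration = 687 mcg ÷ 77 mL = 8.922078 mcg/mL
Stage 1: 10.8 mL/hr × 3.9 hr = 42.12 mL → 42.12 mL × 8.922078 mcg/mL = 375.7979 mcg
Stage 2: 5 mL/hr × 7.6 hr = 38 mL → 38 mL × 8.922078 mcg/mL = 339.039 mcg
Stage 3: 3.6 mL/hr × 0.7 hr = 2.52 mL → 2.52 mL × 8.922078 mcg/mL = 22.48364 mcg
Total = 375.7979 + 339.039 + 22.48364 = 737.3205 mcg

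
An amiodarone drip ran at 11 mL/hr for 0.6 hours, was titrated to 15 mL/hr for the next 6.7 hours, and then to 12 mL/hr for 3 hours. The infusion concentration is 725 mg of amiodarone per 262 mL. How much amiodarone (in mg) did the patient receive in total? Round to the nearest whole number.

396 mg

Concentration = 725 mg ÷ 262 mL = 2.767176 mg/mL
Stage 1: 11 mL/hr × 0.6 hr = 6.6 mL → 6.6 mL × 2.767176 mg/mL = 18.26336 mg
Stage 2: 15 mL/hr × 6.7 hr = 100.5 mL → 100.5 mL × 2.767176 mg/mL = 278.1011 mg
Stage 3: 12 mL/hr × 3 hr = 36 mL → 36 mL × 2.767176 mg/mL = 99.61832 mg
Total = 18.26336 + 278.1011 + 99.61832 = 395.9828 mg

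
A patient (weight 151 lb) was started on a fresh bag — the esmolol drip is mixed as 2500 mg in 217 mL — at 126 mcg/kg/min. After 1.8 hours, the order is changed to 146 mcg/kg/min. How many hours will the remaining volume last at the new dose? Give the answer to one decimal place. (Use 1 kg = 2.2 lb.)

Initial rate:
Weight = 151 lb ÷ 2.2 lb/kg = 68.63636 kg
Dose = 126 mcg/kg/min × 68.63636 kg = 8648.182 mcg/min
8648.182 mcg/min × 60 min/hr = 518890.9 mcg/hr
Concentration = 2500 mg ÷ 217 mL = 11.52074 mg/mL = 11520.74 mcg/mL
Rate = 518890.9 mcg/hr ÷ 11520.74 mcg/mL = 45.03973 mL/hr
Volume infused so far = 45.03973 mL/hr × 1.8 hr = 81.07152 mL
Volume remaining = 217 − 81.07152 = 135.9285 mL
New rate:
Dose = 146 mcg/kg/min × 68.63636 kg = 10020.91 mcg/min
10020.91 mcg/min × 60 min/hr = 601254.5 mcg/hr
Rate = 601254.5 mcg/hr ÷ 11520.74 mcg/mL = 52.18889 mL/hr
Time remaining = 135.9285 mL ÷ 52.18889 mL/hr = 2.604548 hr

2.6 hours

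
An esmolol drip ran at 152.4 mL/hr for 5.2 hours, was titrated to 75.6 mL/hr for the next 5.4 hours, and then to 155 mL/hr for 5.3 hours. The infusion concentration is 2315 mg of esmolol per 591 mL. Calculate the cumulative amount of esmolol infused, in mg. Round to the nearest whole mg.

Concentration = 2315 mg ÷ 591 mL = 3.91709 mg/mL
Stage 1: 152.4 mL/hr × 5.2 hr = 792.48 mL → 792.48 mL × 3.91709 mg/mL = 3104.215 mg
Stage 2: 75.6 mL/hr × 5.4 hr = 408.24 mL → 408.24 mL × 3.91709 mg/mL = 1599.113 mg
Stage 3: 155 mL/hr × 5.3 hr = 821.5 mL → 821.5 mL × 3.91709 mg/mL = 3217.889 mg
Total = 3104.215 + 1599.113 + 3217.889 = 7921.217 mg

7921 mg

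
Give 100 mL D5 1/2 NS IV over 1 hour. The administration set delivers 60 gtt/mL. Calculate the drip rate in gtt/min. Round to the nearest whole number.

100 mL ÷ (1 hr × 60 = 60 min) = 1.666667 mL/min
1.666667 mL/min × 60 gtt/mL = 100 gtt/min

100 gtt/min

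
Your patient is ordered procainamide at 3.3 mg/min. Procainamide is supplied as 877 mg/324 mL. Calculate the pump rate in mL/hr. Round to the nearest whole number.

73 mL/hr

3.3 mg/min × 60 min/hr = 198 mg/hr
Concentration = 877 mg ÷ 324 mL = 2.70679 mg/mL
Rate = 198 mg/hr ÷ 2.70679 mg/mL = 73.14937 mL/hr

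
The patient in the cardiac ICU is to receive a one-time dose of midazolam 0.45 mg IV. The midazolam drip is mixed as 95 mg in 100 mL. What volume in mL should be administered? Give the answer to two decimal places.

0.47 mL

Concentration = 95 mg ÷ 100 mL = 0.95 mg/mL
Volume = 0.45 mg ÷ 0.95 mg/mL = 0.4736842 mL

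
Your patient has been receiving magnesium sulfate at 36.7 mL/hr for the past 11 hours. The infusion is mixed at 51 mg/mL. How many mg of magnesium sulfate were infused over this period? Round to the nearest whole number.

Drug rate = 36.7 mL/hr × 51 mg/mL = 1871.7 mg/hr
Total = 1871.7 mg/hr × 11 hr = 20588.7 mg

20589 mg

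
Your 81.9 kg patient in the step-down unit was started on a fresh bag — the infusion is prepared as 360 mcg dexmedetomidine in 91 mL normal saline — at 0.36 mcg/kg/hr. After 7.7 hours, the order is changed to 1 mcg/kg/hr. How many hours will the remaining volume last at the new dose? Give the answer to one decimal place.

Initial rate:
Dose = 0.36 mcg/kg/hr × 81.9 kg = 29.484 mcg/hr
Concentration = 360 mcg ÷ 91 mL = 3.956044 mcg/mL
Rate = 29.484 mcg/hr ÷ 3.956044 mcg/mL = 7.4529 mL/hr
Volume infused so far = 7.4529 mL/hr × 7.7 hr = 57.38733 mL
Volume remaining = 91 − 57.38733 = 33.61267 mL
New rate:
Dose = 1 mcg/kg/hr × 81.9 kg = 81.9 mcg/hr
Rate = 81.9 mcg/hr ÷ 3.956044 mcg/mL = 20.7025 mL/hr
Time remaining = 33.61267 mL ÷ 20.7025 mL/hr = 1.623604 hr

1.6 hours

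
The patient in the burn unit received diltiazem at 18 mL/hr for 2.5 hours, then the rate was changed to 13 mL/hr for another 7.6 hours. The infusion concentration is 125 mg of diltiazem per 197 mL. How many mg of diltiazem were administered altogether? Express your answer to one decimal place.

Concentration = 125 mg ÷ 197 mL = 0.6345178 mg/mL
Stage 1: 18 mL/hr × 2.5 hr = 45 mL → 45 mL × 0.6345178 mg/mL = 28.5533 mg
Stage 2: 13 mL/hr × 7.6 hr = 98.8 mL → 98.8 mL × 0.6345178 mg/mL = 62.69036 mg
Total = 28.5533 + 62.69036 = 91.24365 mg

91.2 mg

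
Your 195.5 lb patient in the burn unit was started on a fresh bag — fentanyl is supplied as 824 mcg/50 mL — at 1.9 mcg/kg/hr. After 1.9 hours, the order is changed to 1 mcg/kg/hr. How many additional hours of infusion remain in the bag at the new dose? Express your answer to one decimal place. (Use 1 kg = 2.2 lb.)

5.7 hours

Initial rate:
Weight = 195.5 lb ÷ 2.2 lb/kg = 88.86364 kg
Dose = 1.9 mcg/kg/hr × 88.86364 kg = 168.8409 mcg/hr
Concentration = 824 mcg ÷ 50 mL = 16.48 mcg/mL
Rate = 168.8409 mcg/hr ÷ 16.48 mcg/mL = 10.2452 mL/hr
Volume infused so far = 10.2452 mL/hr × 1.9 hr = 19.46588 mL
Volume remaining = 50 − 19.46588 = 30.53412 mL
New rate:
Dose = 1 mcg/kg/hr × 88.86364 kg = 88.86364 mcg/hr
Rate = 88.86364 mcg/hr ÷ 16.48 mcg/mL = 5.392211 mL/hr
Time remaining = 30.53412 mL ÷ 5.392211 mL/hr = 5.662634 hr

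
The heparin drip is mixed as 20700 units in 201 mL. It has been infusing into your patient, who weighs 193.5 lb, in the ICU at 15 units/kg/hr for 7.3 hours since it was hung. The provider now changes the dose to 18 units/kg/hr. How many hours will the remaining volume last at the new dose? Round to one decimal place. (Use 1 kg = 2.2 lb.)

7.0 hours

Initial rate:
Weight = 193.5 lb ÷ 2.2 lb/kg = 87.95455 kg
Dose = 15 units/kg/hr × 87.95455 kg = 1319.318 units/hr
Concentration = 20700 units ÷ 201 mL = 102.9851 units/mL
Rate = 1319.318 units/hr ÷ 102.9851 units/mL = 12.81077 mL/hr
Volume infused so far = 12.81077 mL/hr × 7.3 hr = 93.51863 mL
Volume remaining = 201 − 93.51863 = 107.4814 mL
New rate:
Dose = 18 units/kg/hr × 87.95455 kg = 1583.182 units/hr
Rate = 1583.182 units/hr ÷ 102.9851 units/mL = 15.37292 mL/hr
Time remaining = 107.4814 mL ÷ 15.37292 mL/hr = 6.991602 hr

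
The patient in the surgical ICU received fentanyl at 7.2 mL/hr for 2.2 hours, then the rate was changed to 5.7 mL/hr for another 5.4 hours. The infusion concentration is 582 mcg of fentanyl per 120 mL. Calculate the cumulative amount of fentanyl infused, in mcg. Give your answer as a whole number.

Concentration = 582 mcg ÷ 120 mL = 4.85 mcg/mL
Stage 1: 7.2 mL/hr × 2.2 hr = 15.84 mL → 15.84 mL × 4.85 mcg/mL = 76.824 mcg
Stage 2: 5.7 mL/hr × 5.4 hr = 30.78 mL → 30.78 mL × 4.85 mcg/mL = 149.283 mcg
Total = 76.824 + 149.283 = 226.107 mcg

226 mcg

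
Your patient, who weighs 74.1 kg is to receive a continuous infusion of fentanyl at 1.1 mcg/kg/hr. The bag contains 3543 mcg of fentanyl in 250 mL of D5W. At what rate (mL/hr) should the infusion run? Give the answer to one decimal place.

Dose = 1.1 mcg/kg/hr × 74.1 kg = 81.51 mcg/hr
Concentration = 3543 mcg ÷ 250 mL = 14.172 mcg/mL
Rate = 81.51 mcg/hr ÷ 14.172 mcg/mL = 5.751482 mL/hr

5.8 mL/hr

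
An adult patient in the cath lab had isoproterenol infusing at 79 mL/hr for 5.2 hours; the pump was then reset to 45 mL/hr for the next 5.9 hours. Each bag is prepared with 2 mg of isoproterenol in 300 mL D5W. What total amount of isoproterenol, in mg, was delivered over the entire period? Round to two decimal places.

Concentration = 2 mg ÷ 300 mL = 0.006666667 mg/mL
Stage 1: 79 mL/hr × 5.2 hr = 410.8 mL → 410.8 mL × 0.006666667 mg/mL = 2.738667 mg
Stage 2: 45 mL/hr × 5.9 hr = 265.5 mL → 265.5 mL × 0.006666667 mg/mL = 1.77 mg
Total = 2.738667 + 1.77 = 4.508667 mg

4.51 mg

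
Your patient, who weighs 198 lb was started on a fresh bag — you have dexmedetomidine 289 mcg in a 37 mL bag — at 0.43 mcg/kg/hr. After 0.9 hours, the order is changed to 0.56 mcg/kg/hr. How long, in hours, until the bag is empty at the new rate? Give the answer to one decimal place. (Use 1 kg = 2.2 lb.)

Initial rate:
Weight = 198 lb ÷ 2.2 lb/kg = 90 kg
Dose = 0.43 mcg/kg/hr × 90 kg = 38.7 mcg/hr
Concentration = 289 mcg ÷ 37 mL = 7.810811 mcg/mL
Rate = 38.7 mcg/hr ÷ 7.810811 mcg/mL = 4.954671 mL/hr
Volume infused so far = 4.954671 mL/hr × 0.9 hr = 4.459204 mL
Volume remaining = 37 − 4.459204 = 32.5408 mL
New rate:
Dose = 0.56 mcg/kg/hr × 90 kg = 50.4 mcg/hr
Rate = 50.4 mcg/hr ÷ 7.810811 mcg/mL = 6.452595 mL/hr
Time remaining = 32.5408 mL ÷ 6.452595 mL/hr = 5.043056 hr

5.0 hours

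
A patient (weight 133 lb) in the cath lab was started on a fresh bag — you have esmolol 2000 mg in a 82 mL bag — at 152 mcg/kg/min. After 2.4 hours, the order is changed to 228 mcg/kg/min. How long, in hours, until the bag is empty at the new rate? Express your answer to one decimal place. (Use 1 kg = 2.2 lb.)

0.8 hours

Initial rate:
Weight = 133 lb ÷ 2.2 lb/kg = 60.45455 kg
Dose = 152 mcg/kg/min × 60.45455 kg = 9189.091 mcg/min
9189.091 mcg/min × 60 min/hr = 551345.5 mcg/hr
Concentration = 2000 mg ÷ 82 mL = 24.39024 mg/mL = 24390.24 mcg/mL
Rate = 551345.5 mcg/hr ÷ 24390.24 mcg/mL = 22.60516 mL/hr
Volume infused so far = 22.60516 mL/hr × 2.4 hr = 54.25239 mL
Volume remaining = 82 − 54.25239 = 27.74761 mL
New rate:
Dose = 228 mcg/kg/min × 60.45455 kg = 13783.64 mcg/min
13783.64 mcg/min × 60 min/hr = 827018.2 mcg/hr
Rate = 827018.2 mcg/hr ÷ 24390.24 mcg/mL = 33.90775 mL/hr
Time remaining = 27.74761 mL ÷ 33.90775 mL/hr = 0.8183265 hr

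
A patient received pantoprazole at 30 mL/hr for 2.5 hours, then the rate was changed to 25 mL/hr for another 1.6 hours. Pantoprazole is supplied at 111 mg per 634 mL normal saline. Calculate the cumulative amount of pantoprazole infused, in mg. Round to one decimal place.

20.1 mg

Concentration = 111 mg ÷ 634 mL = 0.1750789 mg/mL
Stage 1: 30 mL/hr × 2.5 hr = 75 mL → 75 mL × 0.1750789 mg/mL = 13.13091 mg
Stage 2: 25 mL/hr × 1.6 hr = 40 mL → 40 mL × 0.1750789 mg/mL = 7.003155 mg
Total = 13.13091 + 7.003155 = 20.13407 mg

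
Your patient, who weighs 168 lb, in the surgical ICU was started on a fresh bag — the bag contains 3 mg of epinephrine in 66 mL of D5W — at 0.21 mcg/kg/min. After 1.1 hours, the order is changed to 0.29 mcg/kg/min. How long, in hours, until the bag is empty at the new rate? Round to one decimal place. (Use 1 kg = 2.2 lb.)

Initial rate:
Weight = 168 lb ÷ 2.2 lb/kg = 76.36364 kg
Dose = 0.21 mcg/kg/min × 76.36364 kg = 16.03636 mcg/min
16.03636 mcg/min × 60 min/hr = 962.1818 mcg/hr
Concentration = 3 mg ÷ 66 mL = 0.04545455 mg/mL = 45.45455 mcg/mL
Rate = 962.1818 mcg/hr ÷ 45.45455 mcg/mL = 21.168 mL/hr
Volume infused so far = 21.168 mL/hr × 1.1 hr = 23.2848 mL
Volume remaining = 66 − 23.2848 = 42.7152 mL
New rate:
Dose = 0.29 mcg/kg/min × 76.36364 kg = 22.14545 mcg/min
22.14545 mcg/min × 60 min/hr = 1328.727 mcg/hr
Rate = 1328.727 mcg/hr ÷ 45.45455 mcg/mL = 29.232 mL/hr
Time remaining = 42.7152 mL ÷ 29.232 mL/hr = 1.461248 hr

1.5 hours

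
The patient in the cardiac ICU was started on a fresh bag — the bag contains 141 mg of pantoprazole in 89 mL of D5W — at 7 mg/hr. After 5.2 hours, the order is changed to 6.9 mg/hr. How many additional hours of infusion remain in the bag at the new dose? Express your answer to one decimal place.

Initial rate:
Concentration = 141 mg ÷ 89 mL = 1.58427 mg/mL
Rate = 7 mg/hr ÷ 1.58427 mg/mL = 4.41844 mL/hr
Volume infused so far = 4.41844 mL/hr × 5.2 hr = 22.97589 mL
Volume remaining = 89 − 22.97589 = 66.02411 mL
New rate:
Rate = 6.9 mg/hr ÷ 1.58427 mg/mL = 4.355319 mL/hr
Time remaining = 66.02411 mL ÷ 4.355319 mL/hr = 15.15942 hr

15.2 hours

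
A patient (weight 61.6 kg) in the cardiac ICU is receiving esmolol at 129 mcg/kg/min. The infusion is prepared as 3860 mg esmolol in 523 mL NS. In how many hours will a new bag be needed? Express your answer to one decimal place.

8.1 hours

Dose = 129 mcg/kg/min × 61.6 kg = 7946.4 mcg/min
7946.4 mcg/min × 60 min/hr = 476784 mcg/hr
Concentration = 3860 mg ÷ 523 mL = 7.380497 mg/mL = 7380.497 mcg/mL
Rate = 476784 mcg/hr ÷ 7380.497 mcg/mL = 64.60053 mL/hr
Duration = 523 mL ÷ 64.60053 mL/hr = 8.095909 hr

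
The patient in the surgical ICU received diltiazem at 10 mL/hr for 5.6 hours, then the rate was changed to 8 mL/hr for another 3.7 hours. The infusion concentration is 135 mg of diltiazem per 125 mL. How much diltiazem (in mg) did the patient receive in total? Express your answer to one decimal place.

92.4 mg

Concentration = 135 mg ÷ 125 mL = 1.08 mg/mL
Stage 1: 10 mL/hr × 5.6 hr = 56 mL → 56 mL × 1.08 mg/mL = 60.48 mg
Stage 2: 8 mL/hr × 3.7 hr = 29.6 mL → 29.6 mL × 1.08 mg/mL = 31.968 mg
Total = 60.48 + 31.968 = 92.448 mg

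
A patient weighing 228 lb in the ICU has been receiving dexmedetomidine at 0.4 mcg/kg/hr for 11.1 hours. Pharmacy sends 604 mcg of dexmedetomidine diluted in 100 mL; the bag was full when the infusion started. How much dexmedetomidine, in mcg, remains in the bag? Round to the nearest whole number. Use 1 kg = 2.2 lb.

144 mcg

Weight = 228 lb ÷ 2.2 lb/kg = 103.6364 kg
Dose = 0.4 mcg/kg/hr × 103.6364 kg = 41.45455 mcg/hr
Concentration = 604 mcg ÷ 100 mL = 6.04 mcg/mL
Rate = 41.45455 mcg/hr ÷ 6.04 mcg/mL = 6.863335 mL/hr
Volume infused = 6.863335 mL/hr × 11.1 hr = 76.18302 mL
Volume remaining = 100 − 76.18302 = 23.81698 mL
Drug remaining = 23.81698 mL × 6.04 mcg/mL = 143.8545 mcg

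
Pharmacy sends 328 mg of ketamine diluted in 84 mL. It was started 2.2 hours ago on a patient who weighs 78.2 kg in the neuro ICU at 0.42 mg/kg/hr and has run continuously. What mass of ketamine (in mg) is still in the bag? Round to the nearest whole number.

256 mg

Dose = 0.42 mg/kg/hr × 78.2 kg = 32.844 mg/hr
Concentration = 328 mg ÷ 84 mL = 3.904762 mg/mL
Rate = 32.844 mg/hr ÷ 3.904762 mg/mL = 8.411268 mL/hr
Volume infused = 8.411268 mL/hr × 2.2 hr = 18.50479 mL
Volume remaining = 84 − 18.50479 = 65.49521 mL
Drug remaining = 65.49521 mL × 3.904762 mg/mL = 255.7432 mg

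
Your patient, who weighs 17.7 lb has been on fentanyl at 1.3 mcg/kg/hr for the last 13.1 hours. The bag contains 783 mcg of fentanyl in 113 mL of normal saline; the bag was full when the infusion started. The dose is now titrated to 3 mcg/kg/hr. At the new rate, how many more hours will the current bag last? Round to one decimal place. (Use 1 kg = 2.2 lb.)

Initial rate:
Weight = 17.7 lb ÷ 2.2 lb/kg = 8.045455 kg
Dose = 1.3 mcg/kg/hr × 8.045455 kg = 10.45909 mcg/hr
Concentration = 783 mcg ÷ 113 mL = 6.929204 mcg/mL
Rate = 10.45909 mcg/hr ÷ 6.929204 mcg/mL = 1.509422 mL/hr
Volume infused so far = 1.509422 mL/hr × 13.1 hr = 19.77343 mL
Volume remaining = 113 − 19.77343 = 93.22657 mL
New rate:
Dose = 3 mcg/kg/hr × 8.045455 kg = 24.13636 mcg/hr
Rate = 24.13636 mcg/hr ÷ 6.929204 mcg/mL = 3.483281 mL/hr
Time remaining = 93.22657 mL ÷ 3.483281 mL/hr = 26.76401 hr

26.8 hours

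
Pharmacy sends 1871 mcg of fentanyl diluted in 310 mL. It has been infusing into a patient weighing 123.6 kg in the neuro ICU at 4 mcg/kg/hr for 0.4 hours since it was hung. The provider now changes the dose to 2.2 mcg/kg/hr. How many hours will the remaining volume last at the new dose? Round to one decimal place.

6.2 hours

Initial rate:
Dose = 4 mcg/kg/hr × 123.6 kg = 494.4 mcg/hr
Concentration = 1871 mcg ÷ 310 mL = 6.035484 mcg/mL
Rate = 494.4 mcg/hr ÷ 6.035484 mcg/mL = 81.91555 mL/hr
Volume infused so far = 81.91555 mL/hr × 0.4 hr = 32.76622 mL
Volume remaining = 310 − 32.76622 = 277.2338 mL
New rate:
Dose = 2.2 mcg/kg/hr × 123.6 kg = 271.92 mcg/hr
Rate = 271.92 mcg/hr ÷ 6.035484 mcg/mL = 45.05355 mL/hr
Time remaining = 277.2338 mL ÷ 45.05355 mL/hr = 6.153427 hr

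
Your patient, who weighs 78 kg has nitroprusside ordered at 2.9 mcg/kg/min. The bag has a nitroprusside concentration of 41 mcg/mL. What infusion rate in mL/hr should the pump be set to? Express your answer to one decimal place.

331.0 mL/hr

Dose = 2.9 mcg/kg/min × 78 kg = 226.2 mcg/min
226.2 mcg/min × 60 min/hr = 13572 mcg/hr
Rate = 13572 mcg/hr ÷ 41 mcg/mL = 331.0244 mL/hr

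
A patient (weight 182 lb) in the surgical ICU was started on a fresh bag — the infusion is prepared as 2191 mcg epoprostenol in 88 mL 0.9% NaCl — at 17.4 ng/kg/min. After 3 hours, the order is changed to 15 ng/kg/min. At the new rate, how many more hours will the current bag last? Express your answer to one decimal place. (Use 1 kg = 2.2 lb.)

Initial rate:
Weight = 182 lb ÷ 2.2 lb/kg = 82.72727 kg
Dose = 17.4 ng/kg/min × 82.72727 kg = 1439.455 ng/min
1439.455 ng/min × 60 min/hr = 86367.27 ng/hr
Concentration = 2191 mcg ÷ 88 mL = 24.89773 mcg/mL = 24897.73 ng/mL
Rate = 86367.27 ng/hr ÷ 24897.73 ng/mL = 3.468882 mL/hr
Volume infused so far = 3.468882 mL/hr × 3 hr = 10.40665 mL
Volume remaining = 88 − 10.40665 = 77.59335 mL
New rate:
Dose = 15 ng/kg/min × 82.72727 kg = 1240.909 ng/min
1240.909 ng/min × 60 min/hr = 74454.55 ng/hr
Rate = 74454.55 ng/hr ÷ 24897.73 ng/mL = 2.990415 mL/hr
Time remaining = 77.59335 mL ÷ 2.990415 mL/hr = 25.94735 hr

25.9 hours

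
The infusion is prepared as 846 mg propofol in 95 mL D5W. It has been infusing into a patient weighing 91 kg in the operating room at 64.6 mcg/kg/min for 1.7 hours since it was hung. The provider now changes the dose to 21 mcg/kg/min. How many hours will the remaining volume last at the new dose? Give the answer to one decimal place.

Initial rate:
Dose = 64.6 mcg/kg/min × 91 kg = 5878.6 mcg/min
5878.6 mcg/min × 60 min/hr = 352716 mcg/hr
Concentration = 846 mg ÷ 95 mL = 8.905263 mg/mL = 8905.263 mcg/mL
Rate = 352716 mcg/hr ÷ 8905.263 mcg/mL = 39.60759 mL/hr
Volume infused so far = 39.60759 mL/hr × 1.7 hr = 67.3329 mL
Volume remaining = 95 − 67.3329 = 27.6671 mL
New rate:
Dose = 21 mcg/kg/min × 91 kg = 1911 mcg/min
1911 mcg/min × 60 min/hr = 114660 mcg/hr
Rate = 114660 mcg/hr ÷ 8905.263 mcg/mL = 12.87553 mL/hr
Time remaining = 27.6671 mL ÷ 12.87553 mL/hr = 2.148812 hr

2.1 hours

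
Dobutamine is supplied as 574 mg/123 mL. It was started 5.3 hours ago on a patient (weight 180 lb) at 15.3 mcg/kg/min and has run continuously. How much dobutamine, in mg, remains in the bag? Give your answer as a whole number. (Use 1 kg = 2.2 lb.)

176 mg

Weight = 180 lb ÷ 2.2 lb/kg = 81.81818 kg
Dose = 15.3 mcg/kg/min × 81.81818 kg = 1251.818 mcg/min
1251.818 mcg/min × 60 min/hr = 75109.09 mcg/hr
Concentration = 574 mg ÷ 123 mL = 4.666667 mg/mL = 4666.667 mcg/mL
Rate = 75109.09 mcg/hr ÷ 4666.667 mcg/mL = 16.09481 mL/hr
Volume infused = 16.09481 mL/hr × 5.3 hr = 85.30247 mL
Volume remaining = 123 − 85.30247 = 37.69753 mL
Drug remaining = 37.69753 mL × 4666.667 mcg/mL = 175921.8 mcg = 175.9218 mg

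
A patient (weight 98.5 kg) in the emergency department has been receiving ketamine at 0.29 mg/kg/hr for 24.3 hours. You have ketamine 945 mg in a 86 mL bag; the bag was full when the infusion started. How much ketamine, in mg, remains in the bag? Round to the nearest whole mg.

251 mg

Dose = 0.29 mg/kg/hr × 98.5 kg = 28.565 mg/hr
Concentration = 945 mg ÷ 86 mL = 10.98837 mg/mL
Rate = 28.565 mg/hr ÷ 10.98837 mg/mL = 2.599566 mL/hr
Volume infused = 2.599566 mL/hr × 24.3 hr = 63.16946 mL
Volume remaining = 86 − 63.16946 = 22.83054 mL
Drug remaining = 22.83054 mL × 10.98837 mg/mL = 250.8705 mg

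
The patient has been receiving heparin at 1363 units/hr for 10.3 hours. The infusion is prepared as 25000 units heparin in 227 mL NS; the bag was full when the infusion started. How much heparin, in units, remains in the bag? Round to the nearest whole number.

Concentration = 25000 units ÷ 227 mL = 110.1322 units/mL
Rate = 1363 units/hr ÷ 110.1322 units/mL = 12.37604 mL/hr
Volume infused = 12.37604 mL/hr × 10.3 hr = 127.4732 mL
Volume remaining = 227 − 127.4732 = 99.52679 mL
Drug remaining = 99.52679 mL × 110.1322 units/mL = 10961.1 units

10961 units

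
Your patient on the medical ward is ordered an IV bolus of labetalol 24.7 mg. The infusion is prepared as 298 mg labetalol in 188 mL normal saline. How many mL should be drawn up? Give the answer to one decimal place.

Concentration = 298 mg ÷ 188 mL = 1.585106 mg/mL
Volume = 24.7 mg ÷ 1.585106 mg/mL = 15.58255 mL

15.6 mL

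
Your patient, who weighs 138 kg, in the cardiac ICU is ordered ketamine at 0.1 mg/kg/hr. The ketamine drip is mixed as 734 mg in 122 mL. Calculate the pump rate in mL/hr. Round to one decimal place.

2.3 mL/hr

Dose = 0.1 mg/kg/hr × 138 kg = 13.8 mg/hr
Concentration = 734 mg ÷ 122 mL = 6.016393 mg/mL
Rate = 13.8 mg/hr ÷ 6.016393 mg/mL = 2.293733 mL/hr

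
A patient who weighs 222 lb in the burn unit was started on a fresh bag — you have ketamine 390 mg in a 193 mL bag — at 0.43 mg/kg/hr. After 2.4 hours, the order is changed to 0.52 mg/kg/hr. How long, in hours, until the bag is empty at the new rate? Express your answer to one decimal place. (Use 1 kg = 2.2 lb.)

5.4 hours

Initial rate:
Weight = 222 lb ÷ 2.2 lb/kg = 100.9091 kg
Dose = 0.43 mg/kg/hr × 100.9091 kg = 43.39091 mg/hr
Concentration = 390 mg ÷ 193 mL = 2.020725 mg/mL
Rate = 43.39091 mg/hr ÷ 2.020725 mg/mL = 21.47294 mL/hr
Volume infused so far = 21.47294 mL/hr × 2.4 hr = 51.53505 mL
Volume remaining = 193 − 51.53505 = 141.465 mL
New rate:
Dose = 0.52 mg/kg/hr × 100.9091 kg = 52.47273 mg/hr
Rate = 52.47273 mg/hr ÷ 2.020725 mg/mL = 25.96727 mL/hr
Time remaining = 141.465 mL ÷ 25.96727 mL/hr = 5.447817 hr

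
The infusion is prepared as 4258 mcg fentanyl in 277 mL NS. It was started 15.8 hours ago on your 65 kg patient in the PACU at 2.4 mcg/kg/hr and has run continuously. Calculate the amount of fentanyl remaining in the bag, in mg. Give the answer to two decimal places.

1.79 mg

Dose = 2.4 mcg/kg/hr × 65 kg = 156 mcg/hr
Concentration = 4258 mcg ÷ 277 mL = 15.37184 mcg/mL
Rate = 156 mcg/hr ÷ 15.37184 mcg/mL = 10.14843 mL/hr
Volume infused = 10.14843 mL/hr × 15.8 hr = 160.3451 mL
Volume remaining = 277 − 160.3451 = 116.6549 mL
Drug remaining = 116.6549 mL × 15.37184 mcg/mL = 1793.2 mcg = 1.7932 mg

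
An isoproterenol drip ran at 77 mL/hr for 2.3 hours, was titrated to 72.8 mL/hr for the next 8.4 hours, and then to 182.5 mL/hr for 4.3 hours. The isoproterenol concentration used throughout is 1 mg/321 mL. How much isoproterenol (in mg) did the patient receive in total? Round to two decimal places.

Concentration = 1 mg ÷ 321 mL = 0.003115265 mg/mL
Stage 1: 77 mL/hr × 2.3 hr = 177.1 mL → 177.1 mL × 0.003115265 mg/mL = 0.5517134 mg
Stage 2: 72.8 mL/hr × 8.4 hr = 611.52 mL → 611.52 mL × 0.003115265 mg/mL = 1.905047 mg
Stage 3: 182.5 mL/hr × 4.3 hr = 784.75 mL → 784.75 mL × 0.003115265 mg/mL = 2.444704 mg
Total = 0.5517134 + 1.905047 + 2.444704 = 4.901464 mg

4.90 mg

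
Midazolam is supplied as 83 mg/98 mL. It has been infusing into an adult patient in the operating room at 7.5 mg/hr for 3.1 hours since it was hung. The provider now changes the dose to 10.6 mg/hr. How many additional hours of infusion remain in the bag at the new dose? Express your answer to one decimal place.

Initial rate:
Concentration = 83 mg ÷ 98 mL = 0.8469388 mg/mL
Rate = 7.5 mg/hr ÷ 0.8469388 mg/mL = 8.855422 mL/hr
Volume infused so far = 8.855422 mL/hr × 3.1 hr = 27.45181 mL
Volume remaining = 98 − 27.45181 = 70.54819 mL
New rate:
Rate = 10.6 mg/hr ÷ 0.8469388 mg/mL = 12.51566 mL/hr
Time remaining = 70.54819 mL ÷ 12.51566 mL/hr = 5.636792 hr

5.6 hours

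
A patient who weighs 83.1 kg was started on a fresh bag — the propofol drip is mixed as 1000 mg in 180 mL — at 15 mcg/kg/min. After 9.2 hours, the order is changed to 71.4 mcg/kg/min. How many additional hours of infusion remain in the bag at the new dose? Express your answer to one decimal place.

Initial rate:
Dose = 15 mcg/kg/min × 83.1 kg = 1246.5 mcg/min
1246.5 mcg/min × 60 min/hr = 74790 mcg/hr
Concentration = 1000 mg ÷ 180 mL = 5.555556 mg/mL = 5555.556 mcg/mL
Rate = 74790 mcg/hr ÷ 5555.556 mcg/mL = 13.4622 mL/hr
Volume infused so far = 13.4622 mL/hr × 9.2 hr = 123.8522 mL
Volume remaining = 180 − 123.8522 = 56.14776 mL
New rate:
Dose = 71.4 mcg/kg/min × 83.1 kg = 5933.34 mcg/min
5933.34 mcg/min × 60 min/hr = 356000.4 mcg/hr
Rate = 356000.4 mcg/hr ÷ 5555.556 mcg/mL = 64.08007 mL/hr
Time remaining = 56.14776 mL ÷ 64.08007 mL/hr = 0.8762125 hr

0.9 hours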